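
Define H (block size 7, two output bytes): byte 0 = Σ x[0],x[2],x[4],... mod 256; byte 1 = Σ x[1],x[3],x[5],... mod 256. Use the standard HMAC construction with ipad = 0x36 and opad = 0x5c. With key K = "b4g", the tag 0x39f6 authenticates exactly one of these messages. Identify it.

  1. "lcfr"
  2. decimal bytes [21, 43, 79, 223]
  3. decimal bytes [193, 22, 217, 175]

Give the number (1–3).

3

Key "b4g" = 62 34 67 is 3 bytes ≤ B = 7; zero-pad to 7 bytes: K' = 62 34 67 00 00 00 00.
K' ⊕ ipad = 54 02 51 36 36 36 36; K' ⊕ opad = 3e 68 3b 5c 5c 5c 5c.
m1: inner = H(54 02 51 36 36 36 36 6c 63 66 72) = e6 40; tag = H(3e 68 3b 5c 5c 5c 5c e6 40) = 7106
m2: inner = H(54 02 51 36 36 36 36 15 2b 4f df) = 1b d2; tag = H(3e 68 3b 5c 5c 5c 5c 1b d2) = 033b
m3: inner = H(54 02 51 36 36 36 36 c1 16 d9 af) = d6 08; tag = H(3e 68 3b 5c 5c 5c 5c d6 08) = 39f6 ← matches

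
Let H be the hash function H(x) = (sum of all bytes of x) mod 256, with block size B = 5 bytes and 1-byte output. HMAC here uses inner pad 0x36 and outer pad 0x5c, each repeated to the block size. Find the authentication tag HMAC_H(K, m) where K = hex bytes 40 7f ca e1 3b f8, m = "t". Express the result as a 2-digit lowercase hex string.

Key hex bytes 40 7f ca e1 3b f8 is 6 bytes > B = 5, so hash it first: H(key) = 9d, then zero-pad to 5 bytes: K' = 9d 00 00 00 00.
K' ⊕ ipad = ab 36 36 36 36.  K' ⊕ opad = c1 5c 5c 5c 5c.
Inner input = (K'⊕ipad) ∥ m = ab 36 36 36 36 ∥ 74.
Inner hash: sum = 171+54+54+54+54+116 = 503; mod 256 = 247 → f7.
Outer input = (K'⊕opad) ∥ inner = c1 5c 5c 5c 5c ∥ f7.
Outer hash (tag): sum = 193+92+92+92+92+247 = 808; mod 256 = 40 → 28.

28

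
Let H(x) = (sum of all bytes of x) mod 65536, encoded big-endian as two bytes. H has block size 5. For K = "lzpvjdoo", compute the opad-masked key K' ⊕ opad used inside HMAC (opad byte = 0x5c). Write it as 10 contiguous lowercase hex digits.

Key "lzpvjdoo" = 6c 7a 70 76 6a 64 6f 6f is 8 bytes > B = 5, so hash it first: H(key) = 03 78, then zero-pad to 5 bytes: K' = 03 78 00 00 00.
XOR each byte with 0x5c: 03⊕5c=5f, 78⊕5c=24, 00⊕5c=5c, 00⊕5c=5c, 00⊕5c=5c.

5f245c5c5c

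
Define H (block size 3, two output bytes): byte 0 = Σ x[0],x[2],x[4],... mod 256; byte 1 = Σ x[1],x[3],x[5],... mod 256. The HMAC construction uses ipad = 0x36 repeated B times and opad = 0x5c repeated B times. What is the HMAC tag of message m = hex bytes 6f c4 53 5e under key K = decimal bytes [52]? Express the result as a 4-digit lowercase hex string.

bcb6

Key decimal bytes [52] = 34 is 1 byte ≤ B = 3; zero-pad to 3 bytes: K' = 34 00 00.
K' ⊕ ipad = 02 36 36.  K' ⊕ opad = 68 5c 5c.
Inner input = (K'⊕ipad) ∥ m = 02 36 36 ∥ 6f c4 53 5e.
Inner hash: even-index sum = 346 mod 256 = 90; odd-index sum = 248 mod 256 = 248 → 5a f8.
Outer input = (K'⊕opad) ∥ inner = 68 5c 5c ∥ 5a f8.
Outer hash (tag): even-index sum = 444 mod 256 = 188; odd-index sum = 182 mod 256 = 182 → bc b6.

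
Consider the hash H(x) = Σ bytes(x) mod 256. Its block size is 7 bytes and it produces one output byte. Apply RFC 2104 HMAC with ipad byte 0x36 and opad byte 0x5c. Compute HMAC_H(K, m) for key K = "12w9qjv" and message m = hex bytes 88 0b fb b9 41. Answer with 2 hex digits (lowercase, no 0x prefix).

be

Key "12w9qjv" = 31 32 77 39 71 6a 76 is exactly B = 7 bytes: K' = 31 32 77 39 71 6a 76.
K' ⊕ ipad = 07 04 41 0f 47 5c 40.  K' ⊕ opad = 6d 6e 2b 65 2d 36 2a.
Inner input = (K'⊕ipad) ∥ m = 07 04 41 0f 47 5c 40 ∥ 88 0b fb b9 41.
Inner hash: sum = 7+4+65+15+71+92+64+136+11+251+185+65 = 966; mod 256 = 198 → c6.
Outer input = (K'⊕opad) ∥ inner = 6d 6e 2b 65 2d 36 2a ∥ c6.
Outer hash (tag): sum = 109+110+43+101+45+54+42+198 = 702; mod 256 = 190 → be.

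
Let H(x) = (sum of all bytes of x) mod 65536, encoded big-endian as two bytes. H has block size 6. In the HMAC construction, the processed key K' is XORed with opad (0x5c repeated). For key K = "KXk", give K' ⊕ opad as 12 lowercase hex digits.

Key "KXk" = 4b 58 6b is 3 bytes ≤ B = 6; zero-pad to 6 bytes: K' = 4b 58 6b 00 00 00.
XOR each byte with 0x5c: 4b⊕5c=17, 58⊕5c=04, 6b⊕5c=37, 00⊕5c=5c, 00⊕5c=5c, 00⊕5c=5c.

1704375c5c5c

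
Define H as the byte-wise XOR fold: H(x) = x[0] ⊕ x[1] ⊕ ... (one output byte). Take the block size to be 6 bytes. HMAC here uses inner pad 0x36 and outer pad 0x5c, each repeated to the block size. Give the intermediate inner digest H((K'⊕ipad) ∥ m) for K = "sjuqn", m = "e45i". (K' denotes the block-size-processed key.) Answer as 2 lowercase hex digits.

Key "sjuqn" = 73 6a 75 71 6e is 5 bytes ≤ B = 6; zero-pad to 6 bytes: K' = 73 6a 75 71 6e 00.
K' ⊕ ipad = 45 5c 43 47 58 36.
Inner input = 45 5c 43 47 58 36 ∥ 65 34 35 69.
Inner hash: XOR 45⊕5c⊕43⊕47⊕58⊕36⊕65⊕34⊕35⊕69 = 7e.

7e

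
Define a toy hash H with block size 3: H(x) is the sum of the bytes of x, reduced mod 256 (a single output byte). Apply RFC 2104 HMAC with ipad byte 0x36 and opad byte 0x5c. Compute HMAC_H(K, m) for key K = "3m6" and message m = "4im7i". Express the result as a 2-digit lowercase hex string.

14

Key "3m6" = 33 6d 36 is exactly B = 3 bytes: K' = 33 6d 36.
K' ⊕ ipad = 05 5b 00.  K' ⊕ opad = 6f 31 6a.
Inner input = (K'⊕ipad) ∥ m = 05 5b 00 ∥ 34 69 6d 37 69.
Inner hash: sum = 5+91+0+52+105+109+55+105 = 522; mod 256 = 10 → 0a.
Outer input = (K'⊕opad) ∥ inner = 6f 31 6a ∥ 0a.
Outer hash (tag): sum = 111+49+106+10 = 276; mod 256 = 20 → 14.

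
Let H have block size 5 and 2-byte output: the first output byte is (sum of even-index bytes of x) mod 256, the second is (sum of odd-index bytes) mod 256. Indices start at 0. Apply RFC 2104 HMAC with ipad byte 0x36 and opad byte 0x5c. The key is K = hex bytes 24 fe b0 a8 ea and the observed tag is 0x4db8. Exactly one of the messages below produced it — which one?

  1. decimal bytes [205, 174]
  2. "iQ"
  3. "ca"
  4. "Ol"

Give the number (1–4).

Key hex bytes 24 fe b0 a8 ea is exactly B = 5 bytes: K' = 24 fe b0 a8 ea.
K' ⊕ ipad = 12 c8 86 9e dc; K' ⊕ opad = 78 a2 ec f4 b6.
m1: inner = H(12 c8 86 9e dc cd ae) = 22 33; tag = H(78 a2 ec f4 b6 22 33) = 4db8 ← matches
m2: inner = H(12 c8 86 9e dc 69 51) = c5 cf; tag = H(78 a2 ec f4 b6 c5 cf) = e95b
m3: inner = H(12 c8 86 9e dc 63 61) = d5 c9; tag = H(78 a2 ec f4 b6 d5 c9) = e36b
m4: inner = H(12 c8 86 9e dc 4f 6c) = e0 b5; tag = H(78 a2 ec f4 b6 e0 b5) = cf76

1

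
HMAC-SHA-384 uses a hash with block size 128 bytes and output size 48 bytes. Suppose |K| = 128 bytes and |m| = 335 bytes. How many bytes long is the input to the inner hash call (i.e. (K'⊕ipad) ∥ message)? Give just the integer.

Key is 128 ≤ 128 bytes, zero-padded: |K'| = 128.
Inner input = (K'⊕ipad) ∥ m → 128 + 335 = 463 bytes.

463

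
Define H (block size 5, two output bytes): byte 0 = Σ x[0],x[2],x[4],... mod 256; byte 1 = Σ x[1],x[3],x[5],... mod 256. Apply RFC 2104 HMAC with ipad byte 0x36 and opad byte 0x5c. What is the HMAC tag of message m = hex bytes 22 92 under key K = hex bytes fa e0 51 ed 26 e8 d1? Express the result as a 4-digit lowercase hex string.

Key hex bytes fa e0 51 ed 26 e8 d1 is 7 bytes > B = 5, so hash it first: H(key) = 42 b5, then zero-pad to 5 bytes: K' = 42 b5 00 00 00.
K' ⊕ ipad = 74 83 36 36 36.  K' ⊕ opad = 1e e9 5c 5c 5c.
Inner input = (K'⊕ipad) ∥ m = 74 83 36 36 36 ∥ 22 92.
Inner hash: even-index sum = 370 mod 256 = 114; odd-index sum = 219 mod 256 = 219 → 72 db.
Outer input = (K'⊕opad) ∥ inner = 1e e9 5c 5c 5c ∥ 72 db.
Outer hash (tag): even-index sum = 433 mod 256 = 177; odd-index sum = 439 mod 256 = 183 → b1 b7.

b1b7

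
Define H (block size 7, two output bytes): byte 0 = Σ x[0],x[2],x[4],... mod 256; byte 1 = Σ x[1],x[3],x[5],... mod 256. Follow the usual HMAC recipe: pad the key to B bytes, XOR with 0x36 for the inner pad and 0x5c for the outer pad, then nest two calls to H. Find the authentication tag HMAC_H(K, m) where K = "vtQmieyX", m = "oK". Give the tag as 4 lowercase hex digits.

Key "vtQmieyX" = 76 74 51 6d 69 65 79 58 is 8 bytes > B = 7, so hash it first: H(key) = a9 9e, then zero-pad to 7 bytes: K' = a9 9e 00 00 00 00 00.
K' ⊕ ipad = 9f a8 36 36 36 36 36.  K' ⊕ opad = f5 c2 5c 5c 5c 5c 5c.
Inner input = (K'⊕ipad) ∥ m = 9f a8 36 36 36 36 36 ∥ 6f 4b.
Inner hash: even-index sum = 396 mod 256 = 140; odd-index sum = 387 mod 256 = 131 → 8c 83.
Outer input = (K'⊕opad) ∥ inner = f5 c2 5c 5c 5c 5c 5c ∥ 8c 83.
Outer hash (tag): even-index sum = 652 mod 256 = 140; odd-index sum = 518 mod 256 = 6 → 8c 06.

8c06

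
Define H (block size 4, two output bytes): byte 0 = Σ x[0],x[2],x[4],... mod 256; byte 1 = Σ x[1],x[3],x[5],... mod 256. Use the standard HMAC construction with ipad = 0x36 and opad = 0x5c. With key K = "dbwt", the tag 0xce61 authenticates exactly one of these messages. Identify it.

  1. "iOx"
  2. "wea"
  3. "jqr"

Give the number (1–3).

Key "dbwt" = 64 62 77 74 is exactly B = 4 bytes: K' = 64 62 77 74.
K' ⊕ ipad = 52 54 41 42; K' ⊕ opad = 38 3e 2b 28.
m1: inner = H(52 54 41 42 69 4f 78) = 74 e5; tag = H(38 3e 2b 28 74 e5) = d74b
m2: inner = H(52 54 41 42 77 65 61) = 6b fb; tag = H(38 3e 2b 28 6b fb) = ce61 ← matches
m3: inner = H(52 54 41 42 6a 71 72) = 6f 07; tag = H(38 3e 2b 28 6f 07) = d26d

2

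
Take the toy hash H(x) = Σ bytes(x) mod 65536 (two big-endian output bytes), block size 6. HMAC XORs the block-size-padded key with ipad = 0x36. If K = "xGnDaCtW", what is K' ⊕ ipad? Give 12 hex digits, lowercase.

34d636363636

Key "xGnDaCtW" = 78 47 6e 44 61 43 74 57 is 8 bytes > B = 6, so hash it first: H(key) = 02 e0, then zero-pad to 6 bytes: K' = 02 e0 00 00 00 00.
XOR each byte with 0x36: 02⊕36=34, e0⊕36=d6, 00⊕36=36, 00⊕36=36, 00⊕36=36, 00⊕36=36.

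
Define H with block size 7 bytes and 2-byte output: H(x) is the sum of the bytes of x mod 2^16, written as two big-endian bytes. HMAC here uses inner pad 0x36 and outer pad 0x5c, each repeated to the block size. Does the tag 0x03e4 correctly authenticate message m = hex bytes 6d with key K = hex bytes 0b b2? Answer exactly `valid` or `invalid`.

Key hex bytes 0b b2 is 2 bytes ≤ B = 7; zero-pad to 7 bytes: K' = 0b b2 00 00 00 00 00.
K' ⊕ ipad = 3d 84 36 36 36 36 36; K' ⊕ opad = 57 ee 5c 5c 5c 5c 5c.
Inner hash: sum = 61+132+54+54+54+54+54+109 = 572 → 02 3c.
Outer hash (recomputed tag): sum = 87+238+92+92+92+92+92+2+60 = 847 → 03 4f.
Recomputed tag = 034f; claimed = 03e4 → mismatch.

invalid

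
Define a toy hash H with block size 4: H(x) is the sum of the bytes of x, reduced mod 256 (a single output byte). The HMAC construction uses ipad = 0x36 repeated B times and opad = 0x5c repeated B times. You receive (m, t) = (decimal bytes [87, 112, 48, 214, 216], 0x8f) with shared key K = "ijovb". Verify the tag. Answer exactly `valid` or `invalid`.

invalid

Key "ijovb" = 69 6a 6f 76 62 is 5 bytes > B = 4, so hash it first: H(key) = 1a, then zero-pad to 4 bytes: K' = 1a 00 00 00.
K' ⊕ ipad = 2c 36 36 36; K' ⊕ opad = 46 5c 5c 5c.
Inner hash: sum = 44+54+54+54+87+112+48+214+216 = 883; mod 256 = 115 → 73.
Outer hash (recomputed tag): sum = 70+92+92+92+115 = 461; mod 256 = 205 → cd.
Recomputed tag = cd; claimed = 8f → mismatch.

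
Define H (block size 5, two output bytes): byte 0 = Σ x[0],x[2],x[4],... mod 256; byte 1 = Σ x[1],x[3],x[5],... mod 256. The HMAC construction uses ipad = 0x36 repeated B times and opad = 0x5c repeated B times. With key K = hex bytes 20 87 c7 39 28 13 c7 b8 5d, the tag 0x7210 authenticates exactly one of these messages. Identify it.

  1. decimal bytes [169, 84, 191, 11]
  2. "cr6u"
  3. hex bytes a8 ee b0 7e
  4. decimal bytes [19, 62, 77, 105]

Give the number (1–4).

3

Key hex bytes 20 87 c7 39 28 13 c7 b8 5d is 9 bytes > B = 5, so hash it first: H(key) = 33 8b, then zero-pad to 5 bytes: K' = 33 8b 00 00 00.
K' ⊕ ipad = 05 bd 36 36 36; K' ⊕ opad = 6f d7 5c 5c 5c.
m1: inner = H(05 bd 36 36 36 a9 54 bf 0b) = d0 5b; tag = H(6f d7 5c 5c 5c d0 5b) = 8203
m2: inner = H(05 bd 36 36 36 63 72 36 75) = 58 8c; tag = H(6f d7 5c 5c 5c 58 8c) = b38b
m3: inner = H(05 bd 36 36 36 a8 ee b0 7e) = dd 4b; tag = H(6f d7 5c 5c 5c dd 4b) = 7210 ← matches
m4: inner = H(05 bd 36 36 36 13 3e 4d 69) = 18 53; tag = H(6f d7 5c 5c 5c 18 53) = 7a4b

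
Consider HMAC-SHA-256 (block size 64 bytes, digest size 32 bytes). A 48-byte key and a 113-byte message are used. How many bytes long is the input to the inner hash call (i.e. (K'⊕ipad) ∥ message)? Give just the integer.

177

Key is 48 ≤ 64 bytes, zero-padded: |K'| = 64.
Inner input = (K'⊕ipad) ∥ m → 64 + 113 = 177 bytes.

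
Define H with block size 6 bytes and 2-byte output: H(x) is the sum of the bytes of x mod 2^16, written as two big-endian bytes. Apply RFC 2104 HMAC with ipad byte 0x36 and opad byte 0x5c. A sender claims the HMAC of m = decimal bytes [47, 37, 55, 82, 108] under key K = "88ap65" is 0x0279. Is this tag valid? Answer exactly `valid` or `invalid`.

Key "88ap65" = 38 38 61 70 36 35 is exactly B = 6 bytes: K' = 38 38 61 70 36 35.
K' ⊕ ipad = 0e 0e 57 46 00 03; K' ⊕ opad = 64 64 3d 2c 6a 69.
Inner hash: sum = 14+14+87+70+0+3+47+37+55+82+108 = 517 → 02 05.
Outer hash (recomputed tag): sum = 100+100+61+44+106+105+2+5 = 523 → 02 0b.
Recomputed tag = 020b; claimed = 0279 → mismatch.

invalid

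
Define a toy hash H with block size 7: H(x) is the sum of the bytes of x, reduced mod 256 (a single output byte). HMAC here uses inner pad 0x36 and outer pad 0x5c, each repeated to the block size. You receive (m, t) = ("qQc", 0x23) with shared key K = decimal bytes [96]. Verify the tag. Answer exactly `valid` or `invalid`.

valid

Key decimal bytes [96] = 60 is 1 byte ≤ B = 7; zero-pad to 7 bytes: K' = 60 00 00 00 00 00 00.
K' ⊕ ipad = 56 36 36 36 36 36 36; K' ⊕ opad = 3c 5c 5c 5c 5c 5c 5c.
Inner hash: sum = 86+54+54+54+54+54+54+113+81+99 = 703; mod 256 = 191 → bf.
Outer hash (recomputed tag): sum = 60+92+92+92+92+92+92+191 = 803; mod 256 = 35 → 23.
Recomputed tag = 23; claimed = 23 → match.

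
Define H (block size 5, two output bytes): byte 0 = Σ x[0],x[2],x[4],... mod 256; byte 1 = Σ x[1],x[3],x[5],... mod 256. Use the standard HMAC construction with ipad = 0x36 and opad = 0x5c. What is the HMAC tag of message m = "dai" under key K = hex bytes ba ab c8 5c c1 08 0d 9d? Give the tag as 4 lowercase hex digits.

617f

Key hex bytes ba ab c8 5c c1 08 0d 9d is 8 bytes > B = 5, so hash it first: H(key) = 50 ac, then zero-pad to 5 bytes: K' = 50 ac 00 00 00.
K' ⊕ ipad = 66 9a 36 36 36.  K' ⊕ opad = 0c f0 5c 5c 5c.
Inner input = (K'⊕ipad) ∥ m = 66 9a 36 36 36 ∥ 64 61 69.
Inner hash: even-index sum = 307 mod 256 = 51; odd-index sum = 413 mod 256 = 157 → 33 9d.
Outer input = (K'⊕opad) ∥ inner = 0c f0 5c 5c 5c ∥ 33 9d.
Outer hash (tag): even-index sum = 353 mod 256 = 97; odd-index sum = 383 mod 256 = 127 → 61 7f.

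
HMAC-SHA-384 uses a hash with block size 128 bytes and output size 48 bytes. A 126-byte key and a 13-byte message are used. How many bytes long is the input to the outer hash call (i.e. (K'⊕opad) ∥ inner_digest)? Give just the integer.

176

Key is 126 ≤ 128 bytes, zero-padded: |K'| = 128.
Outer input = (K'⊕opad) ∥ H(inner) → 128 + 48 = 176 bytes.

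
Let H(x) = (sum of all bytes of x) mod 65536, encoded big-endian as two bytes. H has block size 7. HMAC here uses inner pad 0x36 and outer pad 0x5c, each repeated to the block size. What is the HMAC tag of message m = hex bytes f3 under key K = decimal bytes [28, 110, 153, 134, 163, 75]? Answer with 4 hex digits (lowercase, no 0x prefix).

Key decimal bytes [28, 110, 153, 134, 163, 75] = 1c 6e 99 86 a3 4b is 6 bytes ≤ B = 7; zero-pad to 7 bytes: K' = 1c 6e 99 86 a3 4b 00.
K' ⊕ ipad = 2a 58 af b0 95 7d 36.  K' ⊕ opad = 40 32 c5 da ff 17 5c.
Inner input = (K'⊕ipad) ∥ m = 2a 58 af b0 95 7d 36 ∥ f3.
Inner hash: sum = 42+88+175+176+149+125+54+243 = 1052 → 04 1c.
Outer input = (K'⊕opad) ∥ inner = 40 32 c5 da ff 17 5c ∥ 04 1c.
Outer hash (tag): sum = 64+50+197+218+255+23+92+4+28 = 931 → 03 a3.

03a3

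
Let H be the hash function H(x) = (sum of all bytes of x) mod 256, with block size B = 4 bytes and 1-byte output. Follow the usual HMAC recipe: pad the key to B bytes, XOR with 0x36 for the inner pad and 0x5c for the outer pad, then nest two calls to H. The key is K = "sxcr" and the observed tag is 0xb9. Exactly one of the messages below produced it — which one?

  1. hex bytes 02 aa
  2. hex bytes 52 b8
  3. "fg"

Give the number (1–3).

3

Key "sxcr" = 73 78 63 72 is exactly B = 4 bytes: K' = 73 78 63 72.
K' ⊕ ipad = 45 4e 55 44; K' ⊕ opad = 2f 24 3f 2e.
m1: inner = H(45 4e 55 44 02 aa) = d8; tag = H(2f 24 3f 2e d8) = 98
m2: inner = H(45 4e 55 44 52 b8) = 36; tag = H(2f 24 3f 2e 36) = f6
m3: inner = H(45 4e 55 44 66 67) = f9; tag = H(2f 24 3f 2e f9) = b9 ← matches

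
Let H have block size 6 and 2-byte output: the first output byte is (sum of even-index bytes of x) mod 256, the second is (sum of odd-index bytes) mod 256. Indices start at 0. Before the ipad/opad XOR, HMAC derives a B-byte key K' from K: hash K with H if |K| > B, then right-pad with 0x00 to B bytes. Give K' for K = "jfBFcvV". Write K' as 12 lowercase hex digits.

|K| = 7 > B = 6, so first hash the key.
H(K): even-index sum = 357 mod 256 = 101; odd-index sum = 290 mod 256 = 34 → 65 22.
Zero-pad H(K) = 65 22 to 6 bytes: K' = 65 22 00 00 00 00.

652200000000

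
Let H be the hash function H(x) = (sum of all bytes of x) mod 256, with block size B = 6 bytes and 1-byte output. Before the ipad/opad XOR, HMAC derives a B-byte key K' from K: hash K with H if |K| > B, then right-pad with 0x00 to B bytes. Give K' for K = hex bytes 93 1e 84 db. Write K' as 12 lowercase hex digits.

931e84db0000

Key hex bytes 93 1e 84 db is 4 bytes ≤ B = 6; zero-pad to 6 bytes: K' = 93 1e 84 db 00 00.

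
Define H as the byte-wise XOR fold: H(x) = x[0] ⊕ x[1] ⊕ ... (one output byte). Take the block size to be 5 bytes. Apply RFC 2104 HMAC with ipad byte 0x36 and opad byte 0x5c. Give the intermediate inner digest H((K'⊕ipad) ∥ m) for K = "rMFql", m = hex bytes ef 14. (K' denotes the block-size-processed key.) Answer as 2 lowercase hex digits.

Key "rMFql" = 72 4d 46 71 6c is exactly B = 5 bytes: K' = 72 4d 46 71 6c.
K' ⊕ ipad = 44 7b 70 47 5a.
Inner input = 44 7b 70 47 5a ∥ ef 14.
Inner hash: XOR 44⊕7b⊕70⊕47⊕5a⊕ef⊕14 = a9.

a9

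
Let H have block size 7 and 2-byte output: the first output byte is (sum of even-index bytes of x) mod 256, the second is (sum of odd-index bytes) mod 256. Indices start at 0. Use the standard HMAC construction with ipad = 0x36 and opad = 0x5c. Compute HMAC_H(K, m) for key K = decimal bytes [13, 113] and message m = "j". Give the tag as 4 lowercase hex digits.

82c2

Key decimal bytes [13, 113] = 0d 71 is 2 bytes ≤ B = 7; zero-pad to 7 bytes: K' = 0d 71 00 00 00 00 00.
K' ⊕ ipad = 3b 47 36 36 36 36 36.  K' ⊕ opad = 51 2d 5c 5c 5c 5c 5c.
Inner input = (K'⊕ipad) ∥ m = 3b 47 36 36 36 36 36 ∥ 6a.
Inner hash: even-index sum = 221 mod 256 = 221; odd-index sum = 285 mod 256 = 29 → dd 1d.
Outer input = (K'⊕opad) ∥ inner = 51 2d 5c 5c 5c 5c 5c ∥ dd 1d.
Outer hash (tag): even-index sum = 386 mod 256 = 130; odd-index sum = 450 mod 256 = 194 → 82 c2.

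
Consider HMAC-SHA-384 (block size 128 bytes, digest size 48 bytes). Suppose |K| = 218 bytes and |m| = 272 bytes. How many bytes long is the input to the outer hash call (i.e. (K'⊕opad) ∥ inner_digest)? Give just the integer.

176

Key is 218 > 128 bytes, so it is hashed to 48 bytes then zero-padded to 128: |K'| = 128.
Outer input = (K'⊕opad) ∥ H(inner) → 128 + 48 = 176 bytes.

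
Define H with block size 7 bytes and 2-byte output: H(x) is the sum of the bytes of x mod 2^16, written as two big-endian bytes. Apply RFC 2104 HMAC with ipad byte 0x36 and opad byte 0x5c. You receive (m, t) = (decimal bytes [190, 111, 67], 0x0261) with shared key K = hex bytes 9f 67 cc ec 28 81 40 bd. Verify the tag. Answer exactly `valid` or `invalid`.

valid

Key hex bytes 9f 67 cc ec 28 81 40 bd is 8 bytes > B = 7, so hash it first: H(key) = 04 64, then zero-pad to 7 bytes: K' = 04 64 00 00 00 00 00.
K' ⊕ ipad = 32 52 36 36 36 36 36; K' ⊕ opad = 58 38 5c 5c 5c 5c 5c.
Inner hash: sum = 50+82+54+54+54+54+54+190+111+67 = 770 → 03 02.
Outer hash (recomputed tag): sum = 88+56+92+92+92+92+92+3+2 = 609 → 02 61.
Recomputed tag = 0261; claimed = 0261 → match.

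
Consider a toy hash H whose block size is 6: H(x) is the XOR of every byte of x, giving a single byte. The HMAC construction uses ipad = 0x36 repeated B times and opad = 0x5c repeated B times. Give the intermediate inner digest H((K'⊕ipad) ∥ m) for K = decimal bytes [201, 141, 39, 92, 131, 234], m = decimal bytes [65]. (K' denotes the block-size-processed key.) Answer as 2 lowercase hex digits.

Key decimal bytes [201, 141, 39, 92, 131, 234] = c9 8d 27 5c 83 ea is exactly B = 6 bytes: K' = c9 8d 27 5c 83 ea.
K' ⊕ ipad = ff bb 11 6a b5 dc.
Inner input = ff bb 11 6a b5 dc ∥ 41.
Inner hash: XOR ff⊕bb⊕11⊕6a⊕b5⊕dc⊕41 = 17.

17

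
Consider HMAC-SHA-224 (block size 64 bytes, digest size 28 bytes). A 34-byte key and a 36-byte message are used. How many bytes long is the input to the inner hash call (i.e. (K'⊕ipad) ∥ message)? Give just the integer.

Key is 34 ≤ 64 bytes, zero-padded: |K'| = 64.
Inner input = (K'⊕ipad) ∥ m → 64 + 36 = 100 bytes.

100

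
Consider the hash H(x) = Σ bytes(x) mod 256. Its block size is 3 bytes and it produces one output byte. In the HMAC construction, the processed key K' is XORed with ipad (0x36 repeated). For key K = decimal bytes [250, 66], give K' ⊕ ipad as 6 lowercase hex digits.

Key decimal bytes [250, 66] = fa 42 is 2 bytes ≤ B = 3; zero-pad to 3 bytes: K' = fa 42 00.
XOR each byte with 0x36: fa⊕36=cc, 42⊕36=74, 00⊕36=36.

cc7436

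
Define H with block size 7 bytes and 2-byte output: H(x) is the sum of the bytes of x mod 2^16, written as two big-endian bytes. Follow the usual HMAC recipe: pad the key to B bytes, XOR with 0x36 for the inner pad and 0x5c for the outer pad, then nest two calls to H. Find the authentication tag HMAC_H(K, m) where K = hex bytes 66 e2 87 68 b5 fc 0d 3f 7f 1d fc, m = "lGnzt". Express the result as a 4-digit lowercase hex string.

0303

Key hex bytes 66 e2 87 68 b5 fc 0d 3f 7f 1d fc is 11 bytes > B = 7, so hash it first: H(key) = 05 cc, then zero-pad to 7 bytes: K' = 05 cc 00 00 00 00 00.
K' ⊕ ipad = 33 fa 36 36 36 36 36.  K' ⊕ opad = 59 90 5c 5c 5c 5c 5c.
Inner input = (K'⊕ipad) ∥ m = 33 fa 36 36 36 36 36 ∥ 6c 47 6e 7a 74.
Inner hash: sum = 51+250+54+54+54+54+54+108+71+110+122+116 = 1098 → 04 4a.
Outer input = (K'⊕opad) ∥ inner = 59 90 5c 5c 5c 5c 5c ∥ 04 4a.
Outer hash (tag): sum = 89+144+92+92+92+92+92+4+74 = 771 → 03 03.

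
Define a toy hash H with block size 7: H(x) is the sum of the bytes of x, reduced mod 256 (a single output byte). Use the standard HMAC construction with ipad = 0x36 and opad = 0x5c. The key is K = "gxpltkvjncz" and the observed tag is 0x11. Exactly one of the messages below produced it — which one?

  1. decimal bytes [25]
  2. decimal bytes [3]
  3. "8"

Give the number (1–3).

Key "gxpltkvjncz" = 67 78 70 6c 74 6b 76 6a 6e 63 7a is 11 bytes > B = 7, so hash it first: H(key) = c5, then zero-pad to 7 bytes: K' = c5 00 00 00 00 00 00.
K' ⊕ ipad = f3 36 36 36 36 36 36; K' ⊕ opad = 99 5c 5c 5c 5c 5c 5c.
m1: inner = H(f3 36 36 36 36 36 36 19) = 50; tag = H(99 5c 5c 5c 5c 5c 5c 50) = 11 ← matches
m2: inner = H(f3 36 36 36 36 36 36 03) = 3a; tag = H(99 5c 5c 5c 5c 5c 5c 3a) = fb
m3: inner = H(f3 36 36 36 36 36 36 38) = 6f; tag = H(99 5c 5c 5c 5c 5c 5c 6f) = 30

1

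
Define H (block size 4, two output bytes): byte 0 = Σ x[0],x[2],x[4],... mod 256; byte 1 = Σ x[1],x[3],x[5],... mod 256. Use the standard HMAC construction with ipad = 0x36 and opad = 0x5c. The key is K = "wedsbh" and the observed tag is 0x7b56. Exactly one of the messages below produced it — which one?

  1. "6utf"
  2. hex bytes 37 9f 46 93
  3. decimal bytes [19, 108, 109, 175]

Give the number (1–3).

2

Key "wedsbh" = 77 65 64 73 62 68 is 6 bytes > B = 4, so hash it first: H(key) = 3d 40, then zero-pad to 4 bytes: K' = 3d 40 00 00.
K' ⊕ ipad = 0b 76 36 36; K' ⊕ opad = 61 1c 5c 5c.
m1: inner = H(0b 76 36 36 36 75 74 66) = eb 87; tag = H(61 1c 5c 5c eb 87) = a8ff
m2: inner = H(0b 76 36 36 37 9f 46 93) = be de; tag = H(61 1c 5c 5c be de) = 7b56 ← matches
m3: inner = H(0b 76 36 36 13 6c 6d af) = c1 c7; tag = H(61 1c 5c 5c c1 c7) = 7e3f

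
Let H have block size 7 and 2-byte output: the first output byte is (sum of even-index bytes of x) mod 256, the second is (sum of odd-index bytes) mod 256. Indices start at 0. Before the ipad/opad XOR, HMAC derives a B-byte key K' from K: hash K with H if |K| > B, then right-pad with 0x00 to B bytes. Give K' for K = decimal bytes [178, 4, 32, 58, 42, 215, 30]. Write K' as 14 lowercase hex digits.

Key decimal bytes [178, 4, 32, 58, 42, 215, 30] = b2 04 20 3a 2a d7 1e is exactly B = 7 bytes: K' = b2 04 20 3a 2a d7 1e.

b204203a2ad71e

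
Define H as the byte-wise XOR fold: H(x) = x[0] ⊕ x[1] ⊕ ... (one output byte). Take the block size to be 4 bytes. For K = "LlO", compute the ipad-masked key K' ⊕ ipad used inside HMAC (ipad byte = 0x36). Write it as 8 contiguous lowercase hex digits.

7a5a7936

Key "LlO" = 4c 6c 4f is 3 bytes ≤ B = 4; zero-pad to 4 bytes: K' = 4c 6c 4f 00.
XOR each byte with 0x36: 4c⊕36=7a, 6c⊕36=5a, 4f⊕36=79, 00⊕36=36.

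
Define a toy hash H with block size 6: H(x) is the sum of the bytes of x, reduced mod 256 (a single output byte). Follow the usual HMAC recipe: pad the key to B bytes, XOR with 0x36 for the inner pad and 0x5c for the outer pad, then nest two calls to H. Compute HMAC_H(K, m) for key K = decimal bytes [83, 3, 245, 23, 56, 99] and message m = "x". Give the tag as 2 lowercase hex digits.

5e

Key decimal bytes [83, 3, 245, 23, 56, 99] = 53 03 f5 17 38 63 is exactly B = 6 bytes: K' = 53 03 f5 17 38 63.
K' ⊕ ipad = 65 35 c3 21 0e 55.  K' ⊕ opad = 0f 5f a9 4b 64 3f.
Inner input = (K'⊕ipad) ∥ m = 65 35 c3 21 0e 55 ∥ 78.
Inner hash: sum = 101+53+195+33+14+85+120 = 601; mod 256 = 89 → 59.
Outer input = (K'⊕opad) ∥ inner = 0f 5f a9 4b 64 3f ∥ 59.
Outer hash (tag): sum = 15+95+169+75+100+63+89 = 606; mod 256 = 94 → 5e.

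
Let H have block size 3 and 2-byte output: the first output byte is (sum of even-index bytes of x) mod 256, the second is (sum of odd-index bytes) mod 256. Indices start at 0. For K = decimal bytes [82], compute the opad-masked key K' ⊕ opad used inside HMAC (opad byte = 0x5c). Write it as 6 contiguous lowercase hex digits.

Key decimal bytes [82] = 52 is 1 byte ≤ B = 3; zero-pad to 3 bytes: K' = 52 00 00.
XOR each byte with 0x5c: 52⊕5c=0e, 00⊕5c=5c, 00⊕5c=5c.

0e5c5c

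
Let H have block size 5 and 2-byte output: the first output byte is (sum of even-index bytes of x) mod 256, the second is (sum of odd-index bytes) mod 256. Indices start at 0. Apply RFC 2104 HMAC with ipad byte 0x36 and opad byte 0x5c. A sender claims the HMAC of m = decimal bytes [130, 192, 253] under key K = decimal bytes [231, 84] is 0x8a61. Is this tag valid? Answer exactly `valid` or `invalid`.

Key decimal bytes [231, 84] = e7 54 is 2 bytes ≤ B = 5; zero-pad to 5 bytes: K' = e7 54 00 00 00.
K' ⊕ ipad = d1 62 36 36 36; K' ⊕ opad = bb 08 5c 5c 5c.
Inner hash: even-index sum = 509 mod 256 = 253; odd-index sum = 535 mod 256 = 23 → fd 17.
Outer hash (recomputed tag): even-index sum = 394 mod 256 = 138; odd-index sum = 353 mod 256 = 97 → 8a 61.
Recomputed tag = 8a61; claimed = 8a61 → match.

valid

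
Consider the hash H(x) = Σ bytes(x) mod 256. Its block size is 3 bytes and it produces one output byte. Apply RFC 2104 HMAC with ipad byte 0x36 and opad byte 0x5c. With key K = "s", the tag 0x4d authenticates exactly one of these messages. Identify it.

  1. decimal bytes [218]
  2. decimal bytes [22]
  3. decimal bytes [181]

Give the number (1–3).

Key "s" = 73 is 1 byte ≤ B = 3; zero-pad to 3 bytes: K' = 73 00 00.
K' ⊕ ipad = 45 36 36; K' ⊕ opad = 2f 5c 5c.
m1: inner = H(45 36 36 da) = 8b; tag = H(2f 5c 5c 8b) = 72
m2: inner = H(45 36 36 16) = c7; tag = H(2f 5c 5c c7) = ae
m3: inner = H(45 36 36 b5) = 66; tag = H(2f 5c 5c 66) = 4d ← matches

3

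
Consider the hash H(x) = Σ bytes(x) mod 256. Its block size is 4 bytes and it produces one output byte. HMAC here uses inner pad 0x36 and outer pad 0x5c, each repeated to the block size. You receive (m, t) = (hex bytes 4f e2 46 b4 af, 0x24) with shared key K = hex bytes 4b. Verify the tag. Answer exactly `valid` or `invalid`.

Key hex bytes 4b is 1 byte ≤ B = 4; zero-pad to 4 bytes: K' = 4b 00 00 00.
K' ⊕ ipad = 7d 36 36 36; K' ⊕ opad = 17 5c 5c 5c.
Inner hash: sum = 125+54+54+54+79+226+70+180+175 = 1017; mod 256 = 249 → f9.
Outer hash (recomputed tag): sum = 23+92+92+92+249 = 548; mod 256 = 36 → 24.
Recomputed tag = 24; claimed = 24 → match.

valid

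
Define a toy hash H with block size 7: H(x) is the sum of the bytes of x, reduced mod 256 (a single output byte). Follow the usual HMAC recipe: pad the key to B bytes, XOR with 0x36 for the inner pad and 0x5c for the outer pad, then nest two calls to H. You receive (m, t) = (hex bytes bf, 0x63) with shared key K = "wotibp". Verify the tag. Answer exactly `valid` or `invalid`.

invalid

Key "wotibp" = 77 6f 74 69 62 70 is 6 bytes ≤ B = 7; zero-pad to 7 bytes: K' = 77 6f 74 69 62 70 00.
K' ⊕ ipad = 41 59 42 5f 54 46 36; K' ⊕ opad = 2b 33 28 35 3e 2c 5c.
Inner hash: sum = 65+89+66+95+84+70+54+191 = 714; mod 256 = 202 → ca.
Outer hash (recomputed tag): sum = 43+51+40+53+62+44+92+202 = 587; mod 256 = 75 → 4b.
Recomputed tag = 4b; claimed = 63 → mismatch.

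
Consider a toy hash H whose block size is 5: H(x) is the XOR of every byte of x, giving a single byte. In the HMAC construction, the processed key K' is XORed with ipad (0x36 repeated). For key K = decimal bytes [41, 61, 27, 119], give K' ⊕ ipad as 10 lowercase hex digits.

1f0b2d4136

Key decimal bytes [41, 61, 27, 119] = 29 3d 1b 77 is 4 bytes ≤ B = 5; zero-pad to 5 bytes: K' = 29 3d 1b 77 00.
XOR each byte with 0x36: 29⊕36=1f, 3d⊕36=0b, 1b⊕36=2d, 77⊕36=41, 00⊕36=36.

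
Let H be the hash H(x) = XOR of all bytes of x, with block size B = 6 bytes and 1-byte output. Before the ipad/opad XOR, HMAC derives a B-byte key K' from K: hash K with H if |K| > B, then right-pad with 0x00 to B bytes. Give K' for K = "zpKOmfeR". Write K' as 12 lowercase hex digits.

320000000000

|K| = 8 > B = 6, so first hash the key.
H(K): XOR 7a⊕70⊕4b⊕4f⊕6d⊕66⊕65⊕52 = 32.
Zero-pad H(K) = 32 to 6 bytes: K' = 32 00 00 00 00 00.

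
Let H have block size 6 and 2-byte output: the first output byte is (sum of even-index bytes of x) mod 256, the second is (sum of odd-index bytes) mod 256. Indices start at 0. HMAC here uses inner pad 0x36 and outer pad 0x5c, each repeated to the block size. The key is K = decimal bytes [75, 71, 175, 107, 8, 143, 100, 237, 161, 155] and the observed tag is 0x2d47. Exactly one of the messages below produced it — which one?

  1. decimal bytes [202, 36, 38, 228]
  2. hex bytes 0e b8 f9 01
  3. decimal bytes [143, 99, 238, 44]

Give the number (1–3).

Key decimal bytes [75, 71, 175, 107, 8, 143, 100, 237, 161, 155] = 4b 47 af 6b 08 8f 64 ed a1 9b is 10 bytes > B = 6, so hash it first: H(key) = 07 c9, then zero-pad to 6 bytes: K' = 07 c9 00 00 00 00.
K' ⊕ ipad = 31 ff 36 36 36 36; K' ⊕ opad = 5b 95 5c 5c 5c 5c.
m1: inner = H(31 ff 36 36 36 36 ca 24 26 e4) = 8d 73; tag = H(5b 95 5c 5c 5c 5c 8d 73) = a0c0
m2: inner = H(31 ff 36 36 36 36 0e b8 f9 01) = a4 24; tag = H(5b 95 5c 5c 5c 5c a4 24) = b771
m3: inner = H(31 ff 36 36 36 36 8f 63 ee 2c) = 1a fa; tag = H(5b 95 5c 5c 5c 5c 1a fa) = 2d47 ← matches

3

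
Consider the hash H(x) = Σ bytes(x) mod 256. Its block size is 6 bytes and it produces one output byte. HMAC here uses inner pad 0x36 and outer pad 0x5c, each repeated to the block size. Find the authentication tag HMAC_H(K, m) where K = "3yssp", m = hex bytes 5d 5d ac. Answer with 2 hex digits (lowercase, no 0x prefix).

3a

Key "3yssp" = 33 79 73 73 70 is 5 bytes ≤ B = 6; zero-pad to 6 bytes: K' = 33 79 73 73 70 00.
K' ⊕ ipad = 05 4f 45 45 46 36.  K' ⊕ opad = 6f 25 2f 2f 2c 5c.
Inner input = (K'⊕ipad) ∥ m = 05 4f 45 45 46 36 ∥ 5d 5d ac.
Inner hash: sum = 5+79+69+69+70+54+93+93+172 = 704; mod 256 = 192 → c0.
Outer input = (K'⊕opad) ∥ inner = 6f 25 2f 2f 2c 5c ∥ c0.
Outer hash (tag): sum = 111+37+47+47+44+92+192 = 570; mod 256 = 58 → 3a.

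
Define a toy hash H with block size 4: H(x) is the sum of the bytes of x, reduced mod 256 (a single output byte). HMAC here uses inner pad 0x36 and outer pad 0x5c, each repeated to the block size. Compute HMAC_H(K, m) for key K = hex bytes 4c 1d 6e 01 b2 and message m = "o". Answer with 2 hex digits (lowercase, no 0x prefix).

b7

Key hex bytes 4c 1d 6e 01 b2 is 5 bytes > B = 4, so hash it first: H(key) = 8a, then zero-pad to 4 bytes: K' = 8a 00 00 00.
K' ⊕ ipad = bc 36 36 36.  K' ⊕ opad = d6 5c 5c 5c.
Inner input = (K'⊕ipad) ∥ m = bc 36 36 36 ∥ 6f.
Inner hash: sum = 188+54+54+54+111 = 461; mod 256 = 205 → cd.
Outer input = (K'⊕opad) ∥ inner = d6 5c 5c 5c ∥ cd.
Outer hash (tag): sum = 214+92+92+92+205 = 695; mod 256 = 183 → b7.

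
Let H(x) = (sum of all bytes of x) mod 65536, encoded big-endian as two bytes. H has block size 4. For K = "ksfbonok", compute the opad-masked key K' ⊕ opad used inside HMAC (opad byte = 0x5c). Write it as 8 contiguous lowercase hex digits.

Key "ksfbonok" = 6b 73 66 62 6f 6e 6f 6b is 8 bytes > B = 4, so hash it first: H(key) = 03 5d, then zero-pad to 4 bytes: K' = 03 5d 00 00.
XOR each byte with 0x5c: 03⊕5c=5f, 5d⊕5c=01, 00⊕5c=5c, 00⊕5c=5c.

5f015c5c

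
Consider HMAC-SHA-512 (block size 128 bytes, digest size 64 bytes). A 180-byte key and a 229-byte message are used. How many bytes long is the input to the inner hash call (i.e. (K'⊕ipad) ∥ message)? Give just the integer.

Key is 180 > 128 bytes, so it is hashed to 64 bytes then zero-padded to 128: |K'| = 128.
Inner input = (K'⊕ipad) ∥ m → 128 + 229 = 357 bytes.

357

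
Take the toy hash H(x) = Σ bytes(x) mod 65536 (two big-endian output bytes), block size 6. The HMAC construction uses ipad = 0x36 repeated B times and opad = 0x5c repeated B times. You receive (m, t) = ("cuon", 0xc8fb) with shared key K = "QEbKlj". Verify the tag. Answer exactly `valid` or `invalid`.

invalid

Key "QEbKlj" = 51 45 62 4b 6c 6a is exactly B = 6 bytes: K' = 51 45 62 4b 6c 6a.
K' ⊕ ipad = 67 73 54 7d 5a 5c; K' ⊕ opad = 0d 19 3e 17 30 36.
Inner hash: sum = 103+115+84+125+90+92+99+117+111+110 = 1046 → 04 16.
Outer hash (recomputed tag): sum = 13+25+62+23+48+54+4+22 = 251 → 00 fb.
Recomputed tag = 00fb; claimed = c8fb → mismatch.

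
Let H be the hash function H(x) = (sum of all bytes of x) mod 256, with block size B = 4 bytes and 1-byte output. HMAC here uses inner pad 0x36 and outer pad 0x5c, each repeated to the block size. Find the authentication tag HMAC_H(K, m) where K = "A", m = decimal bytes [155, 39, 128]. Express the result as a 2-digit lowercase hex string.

Key "A" = 41 is 1 byte ≤ B = 4; zero-pad to 4 bytes: K' = 41 00 00 00.
K' ⊕ ipad = 77 36 36 36.  K' ⊕ opad = 1d 5c 5c 5c.
Inner input = (K'⊕ipad) ∥ m = 77 36 36 36 ∥ 9b 27 80.
Inner hash: sum = 119+54+54+54+155+39+128 = 603; mod 256 = 91 → 5b.
Outer input = (K'⊕opad) ∥ inner = 1d 5c 5c 5c ∥ 5b.
Outer hash (tag): sum = 29+92+92+92+91 = 396; mod 256 = 140 → 8c.

8c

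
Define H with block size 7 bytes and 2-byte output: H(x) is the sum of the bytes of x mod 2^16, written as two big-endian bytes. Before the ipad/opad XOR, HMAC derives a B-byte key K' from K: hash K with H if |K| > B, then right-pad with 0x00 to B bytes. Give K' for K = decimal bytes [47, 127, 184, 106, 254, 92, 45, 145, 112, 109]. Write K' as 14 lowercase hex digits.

04c50000000000

|K| = 10 > B = 7, so first hash the key.
H(K): sum = 47+127+184+106+254+92+45+145+112+109 = 1221 → 04 c5.
Zero-pad H(K) = 04 c5 to 7 bytes: K' = 04 c5 00 00 00 00 00.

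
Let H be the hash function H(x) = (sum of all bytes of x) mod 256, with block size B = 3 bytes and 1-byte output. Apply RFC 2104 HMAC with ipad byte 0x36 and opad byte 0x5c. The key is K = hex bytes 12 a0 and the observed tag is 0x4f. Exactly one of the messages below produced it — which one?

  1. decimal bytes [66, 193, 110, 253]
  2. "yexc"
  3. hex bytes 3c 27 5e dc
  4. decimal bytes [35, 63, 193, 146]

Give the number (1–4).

2

Key hex bytes 12 a0 is 2 bytes ≤ B = 3; zero-pad to 3 bytes: K' = 12 a0 00.
K' ⊕ ipad = 24 96 36; K' ⊕ opad = 4e fc 5c.
m1: inner = H(24 96 36 42 c1 6e fd) = 5e; tag = H(4e fc 5c 5e) = 04
m2: inner = H(24 96 36 79 65 78 63) = a9; tag = H(4e fc 5c a9) = 4f ← matches
m3: inner = H(24 96 36 3c 27 5e dc) = 8d; tag = H(4e fc 5c 8d) = 33
m4: inner = H(24 96 36 23 3f c1 92) = a5; tag = H(4e fc 5c a5) = 4b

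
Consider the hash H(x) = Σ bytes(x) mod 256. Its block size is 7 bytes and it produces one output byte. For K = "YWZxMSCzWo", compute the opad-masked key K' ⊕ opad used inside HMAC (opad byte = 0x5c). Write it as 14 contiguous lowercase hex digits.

Key "YWZxMSCzWo" = 59 57 5a 78 4d 53 43 7a 57 6f is 10 bytes > B = 7, so hash it first: H(key) = a5, then zero-pad to 7 bytes: K' = a5 00 00 00 00 00 00.
XOR each byte with 0x5c: a5⊕5c=f9, 00⊕5c=5c, 00⊕5c=5c, 00⊕5c=5c, 00⊕5c=5c, 00⊕5c=5c, 00⊕5c=5c.

f95c5c5c5c5c5c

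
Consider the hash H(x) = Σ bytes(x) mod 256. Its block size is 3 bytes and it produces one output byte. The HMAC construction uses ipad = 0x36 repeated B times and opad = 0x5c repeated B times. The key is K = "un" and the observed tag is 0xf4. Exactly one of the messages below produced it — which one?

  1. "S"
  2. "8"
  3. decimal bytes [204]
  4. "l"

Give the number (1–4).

4

Key "un" = 75 6e is 2 bytes ≤ B = 3; zero-pad to 3 bytes: K' = 75 6e 00.
K' ⊕ ipad = 43 58 36; K' ⊕ opad = 29 32 5c.
m1: inner = H(43 58 36 53) = 24; tag = H(29 32 5c 24) = db
m2: inner = H(43 58 36 38) = 09; tag = H(29 32 5c 09) = c0
m3: inner = H(43 58 36 cc) = 9d; tag = H(29 32 5c 9d) = 54
m4: inner = H(43 58 36 6c) = 3d; tag = H(29 32 5c 3d) = f4 ← matches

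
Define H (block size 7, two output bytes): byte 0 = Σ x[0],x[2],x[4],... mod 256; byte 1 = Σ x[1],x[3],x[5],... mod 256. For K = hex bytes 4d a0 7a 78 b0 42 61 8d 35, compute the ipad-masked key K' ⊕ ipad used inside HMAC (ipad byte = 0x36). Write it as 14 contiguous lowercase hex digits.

3bd13636363636

Key hex bytes 4d a0 7a 78 b0 42 61 8d 35 is 9 bytes > B = 7, so hash it first: H(key) = 0d e7, then zero-pad to 7 bytes: K' = 0d e7 00 00 00 00 00.
XOR each byte with 0x36: 0d⊕36=3b, e7⊕36=d1, 00⊕36=36, 00⊕36=36, 00⊕36=36, 00⊕36=36, 00⊕36=36.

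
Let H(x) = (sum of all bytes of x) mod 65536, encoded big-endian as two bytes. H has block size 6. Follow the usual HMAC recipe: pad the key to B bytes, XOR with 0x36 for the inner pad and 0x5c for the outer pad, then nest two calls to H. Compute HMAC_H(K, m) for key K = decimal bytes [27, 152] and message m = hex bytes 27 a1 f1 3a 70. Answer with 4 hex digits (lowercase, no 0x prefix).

0295

Key decimal bytes [27, 152] = 1b 98 is 2 bytes ≤ B = 6; zero-pad to 6 bytes: K' = 1b 98 00 00 00 00.
K' ⊕ ipad = 2d ae 36 36 36 36.  K' ⊕ opad = 47 c4 5c 5c 5c 5c.
Inner input = (K'⊕ipad) ∥ m = 2d ae 36 36 36 36 ∥ 27 a1 f1 3a 70.
Inner hash: sum = 45+174+54+54+54+54+39+161+241+58+112 = 1046 → 04 16.
Outer input = (K'⊕opad) ∥ inner = 47 c4 5c 5c 5c 5c ∥ 04 16.
Outer hash (tag): sum = 71+196+92+92+92+92+4+22 = 661 → 02 95.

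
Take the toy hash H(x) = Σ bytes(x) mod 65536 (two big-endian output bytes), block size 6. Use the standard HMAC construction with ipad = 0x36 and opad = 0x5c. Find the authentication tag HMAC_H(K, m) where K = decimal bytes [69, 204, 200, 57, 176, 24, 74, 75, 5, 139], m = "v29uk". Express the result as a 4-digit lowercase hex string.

Key decimal bytes [69, 204, 200, 57, 176, 24, 74, 75, 5, 139] = 45 cc c8 39 b0 18 4a 4b 05 8b is 10 bytes > B = 6, so hash it first: H(key) = 03 ff, then zero-pad to 6 bytes: K' = 03 ff 00 00 00 00.
K' ⊕ ipad = 35 c9 36 36 36 36.  K' ⊕ opad = 5f a3 5c 5c 5c 5c.
Inner input = (K'⊕ipad) ∥ m = 35 c9 36 36 36 36 ∥ 76 32 39 75 6b.
Inner hash: sum = 53+201+54+54+54+54+118+50+57+117+107 = 919 → 03 97.
Outer input = (K'⊕opad) ∥ inner = 5f a3 5c 5c 5c 5c ∥ 03 97.
Outer hash (tag): sum = 95+163+92+92+92+92+3+151 = 780 → 03 0c.

030c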